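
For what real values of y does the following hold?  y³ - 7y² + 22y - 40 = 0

y = 4

Possible rational roots are divisors of -40. Testing y = 4 gives 0, so (y - 4) is a factor.
Divide: y³ - 7y² + 22y - 40 = (y - 4)(y² - 3y + 10).
The quadratic y² - 3y + 10 has discriminant -31 < 0, so no further real roots.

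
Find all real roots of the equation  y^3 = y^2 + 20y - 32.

Rearrange: y^3 - y^2 - 20y + 32 = 0.
Possible rational roots are divisors of 32. Testing y = 4 gives 0, so (y - 4) is a factor.
Divide: y^3 - y^2 - 20y + 32 = (y - 4)(y^2 + 3y - 8).
Apply the quadratic formula to y^2 + 3y - 8 = 0: y = (-3 +/- sqrt(41))/2, i.e. y ~= 1.7016 or y ~= -4.7016.

y = -4.7016 or y = 1.7016 or y = 4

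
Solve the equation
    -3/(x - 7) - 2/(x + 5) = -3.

x = -4.3872 or x = 8.0538

Multiply both sides by (x - 7)(x + 5):
-3(x + 5) - 2(x - 7) = -3(x - 7)(x + 5).
Expand and collect terms: -3x² + 11x + 106 = 0.
By the quadratic formula, x = (-11 ± √1393) / -6, so x ≈ -4.3872 or x ≈ 8.0538.
Neither value makes a denominator zero (x ≠ 7, x ≠ -5), so both are valid.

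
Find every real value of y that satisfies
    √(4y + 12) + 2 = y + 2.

y = 6

Isolate the radical: √(4y + 12) = y.
Square both sides: 4y + 12 = (y)².
Expand and rearrange: y² - 4y - 12 = 0.
Solving gives y = 6 or y = -2.
Check each candidate in the original equation:
  y = 6: √(36) = 6, while y = 6 — valid.
  y = -2: √(4) = 2, while y = -2 — extraneous.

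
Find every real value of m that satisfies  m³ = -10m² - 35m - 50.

m = -5

Rearrange: m³ + 10m² + 35m + 50 = 0.
Possible rational roots are divisors of 50. Testing m = -5 gives 0, so (m + 5) is a factor.
Divide: m³ + 10m² + 35m + 50 = (m + 5)(m² + 5m + 10).
The quadratic m² + 5m + 10 has discriminant -15 < 0, so no further real roots.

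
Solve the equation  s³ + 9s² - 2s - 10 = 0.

s = -9.099 or s = -1 or s = 1.099

Possible rational roots are divisors of -10. Testing s = -1 gives 0, so (s + 1) is a factor.
Divide: s³ + 9s² - 2s - 10 = (s + 1)(s² + 8s - 10).
Apply the quadratic formula to s² + 8s - 10 = 0: s = (-8 ± √104)/2, i.e. s ≈ 1.099 or s ≈ -9.099.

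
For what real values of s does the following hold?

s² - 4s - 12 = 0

s = -2 or s = 6

Factor: (s + 2)(s - 6) = 0.
So s = -2 or s = 6.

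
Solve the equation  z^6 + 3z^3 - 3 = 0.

z = -1.5593 or z = 0.9249

Let u = z^3. The equation becomes u^2 + 3u - 3 = 0.
By the quadratic formula, u = -3/2 + sqrt(21)/2 or u = -sqrt(21)/2 - 3/2.
z^3 = -3/2 + sqrt(21)/2 gives z = (-3/2 + sqrt(21)/2)^(1/3) ~= 0.9249.
z^3 = -sqrt(21)/2 - 3/2 gives z = -(3/2 + sqrt(21)/2)^(1/3) ~= -1.5593.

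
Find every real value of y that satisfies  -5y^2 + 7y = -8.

Rearrange to standard form: -5y^2 + 7y + 8 = 0.
Discriminant: (7)^2 - 4*(-5)*8 = 209.
Quadratic formula: y = (-7 +/- sqrt(209)) / (-10).
So y = 7/10 - sqrt(209)/10 ~= -0.7457 or y = 7/10 + sqrt(209)/10 ~= 2.1457.

y = -0.7457 or y = 2.1457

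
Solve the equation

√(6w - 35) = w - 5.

w = 6 or w = 10

Square both sides: 6w - 35 = (w - 5)².
Expand and rearrange: w² - 16w + 60 = 0.
Solving gives w = 10 or w = 6.
Check each candidate in the original equation:
  w = 10: √(25) = 5, while w - 5 = 5 — valid.
  w = 6: √(1) = 1, while w - 5 = 1 — valid.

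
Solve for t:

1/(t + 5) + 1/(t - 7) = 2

Multiply both sides by (t + 5)(t - 7):
(t - 7) + (t + 5) = 2(t + 5)(t - 7).
Expand and collect terms: 2t^2 - 6t - 68 = 0.
By the quadratic formula, t = (6 +/- sqrt(580)) / 4, so t ~= 7.5208 or t ~= -4.5208.
Neither value makes a denominator zero (t != -5, t != 7), so both are valid.

t = -4.5208 or t = 7.5208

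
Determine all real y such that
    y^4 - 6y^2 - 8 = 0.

y = -2.6689 or y = 2.6689

Let u = y^2. The equation becomes u^2 - 6u - 8 = 0.
By the quadratic formula, u = 3 + sqrt(17) or u = 3 - sqrt(17).
y^2 = 3 + sqrt(17) gives y = +/-sqrt(3 + sqrt(17)) ~= +/-2.6689.
y^2 = 3 - sqrt(17) < 0 has no real solution.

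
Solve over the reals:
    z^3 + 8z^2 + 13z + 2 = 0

z = -5.8284 or z = -2 or z = -0.1716

Possible rational roots are divisors of 2. Testing z = -2 gives 0, so (z + 2) is a factor.
Divide: z^3 + 8z^2 + 13z + 2 = (z + 2)(z^2 + 6z + 1).
Apply the quadratic formula to z^2 + 6z + 1 = 0: z = (-6 +/- sqrt(32))/2, i.e. z ~= -0.1716 or z ~= -5.8284.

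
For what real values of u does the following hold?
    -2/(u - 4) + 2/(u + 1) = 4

u = -0.4365 or u = 3.4365

Multiply both sides by (u - 4)(u + 1):
-2(u + 1) + 2(u - 4) = 4(u - 4)(u + 1).
Expand and collect terms: 4u² - 12u - 6 = 0.
By the quadratic formula, u = (12 ± √240) / 8, so u ≈ 3.4365 or u ≈ -0.4365.
Neither value makes a denominator zero (u ≠ 4, u ≠ -1), so both are valid.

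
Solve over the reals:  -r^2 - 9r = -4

Rearrange to standard form: -r^2 - 9r + 4 = 0.
Discriminant: (-9)^2 - 4*(-1)*4 = 97.
Quadratic formula: r = (9 +/- sqrt(97)) / (-2).
So r = -sqrt(97)/2 - 9/2 ~= -9.4244 or r = -9/2 + sqrt(97)/2 ~= 0.4244.

r = -9.4244 or r = 0.4244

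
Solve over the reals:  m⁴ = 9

m = -1.7321 or m = 1.7321

Let u = m². The equation becomes u² - 9 = 0.
Factor: (u + 3)(u - 3) = 0, so u = -3 or u = 3.
m² = -3 < 0 has no real solution.
m² = 3 gives m = ±√(3) ≈ ±1.7321.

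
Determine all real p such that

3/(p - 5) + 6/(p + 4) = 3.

Multiply both sides by (p - 5)(p + 4):
3(p + 4) + 6(p - 5) = 3(p - 5)(p + 4).
Expand and collect terms: 3p^2 - 12p - 42 = 0.
By the quadratic formula, p = (12 +/- sqrt(648)) / 6, so p ~= 6.2426 or p ~= -2.2426.
Neither value makes a denominator zero (p != 5, p != -4), so both are valid.

p = -2.2426 or p = 6.2426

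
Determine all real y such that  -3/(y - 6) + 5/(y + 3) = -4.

Multiply both sides by (y - 6)(y + 3):
-3(y + 3) + 5(y - 6) = -4(y - 6)(y + 3).
Expand and collect terms: -4y² + 10y + 111 = 0.
By the quadratic formula, y = (-10 ± √1876) / -8, so y ≈ -4.1641 or y ≈ 6.6641.
Neither value makes a denominator zero (y ≠ 6, y ≠ -3), so both are valid.

y = -4.1641 or y = 6.6641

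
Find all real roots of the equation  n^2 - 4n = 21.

Bring every term to one side: n^2 - 4n - 21 = 0.
Factor: (n + 3)(n - 7) = 0.
So n = -3 or n = 7.

n = -3 or n = 7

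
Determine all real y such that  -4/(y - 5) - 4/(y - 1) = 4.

Multiply both sides by (y - 5)(y - 1):
-4(y - 1) - 4(y - 5) = 4(y - 5)(y - 1).
Expand and collect terms: 4y² - 16y - 4 = 0.
By the quadratic formula, y = (16 ± √320) / 8, so y ≈ 4.2361 or y ≈ -0.2361.
Neither value makes a denominator zero (y ≠ 5, y ≠ 1), so both are valid.

y = -0.2361 or y = 4.2361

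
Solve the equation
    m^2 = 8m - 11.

Rearrange to standard form: m^2 - 8m + 11 = 0.
Discriminant: (-8)^2 - 4*1*11 = 20.
Quadratic formula: m = (8 +/- sqrt(20)) / 2.
So m = sqrt(5) + 4 ~= 6.2361 or m = 4 - sqrt(5) ~= 1.7639.

m = 1.7639 or m = 6.2361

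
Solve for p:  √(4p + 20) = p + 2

Square both sides: 4p + 20 = (p + 2)².
Expand and rearrange: p² - 16 = 0.
Solving gives p = 4 or p = -4.
Check each candidate in the original equation:
  p = 4: √(36) = 6, while p + 2 = 6 — valid.
  p = -4: √(4) = 2, while p + 2 = -2 — extraneous.

p = 4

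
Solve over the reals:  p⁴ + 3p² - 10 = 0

Let u = p². The equation becomes u² + 3u - 10 = 0.
Factor: (u + 5)(u - 2) = 0, so u = -5 or u = 2.
p² = -5 < 0 has no real solution.
p² = 2 gives p = ±√(2) ≈ ±1.4142.

p = -1.4142 or p = 1.4142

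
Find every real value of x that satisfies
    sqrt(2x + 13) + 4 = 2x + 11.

Isolate the radical: sqrt(2x + 13) = 2x + 7.
Square both sides: 2x + 13 = (2x + 7)^2.
Expand and rearrange: 4x^2 + 26x + 36 = 0.
Solving gives x = -2 or x = -4.5.
Check each candidate in the original equation:
  x = -2: sqrt(9) = 3, while 2x + 7 = 3 — valid.
  x = -4.5: sqrt(4) = 2, while 2x + 7 = -2 — extraneous.

x = -2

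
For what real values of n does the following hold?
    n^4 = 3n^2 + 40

Let u = n^2. The equation becomes u^2 - 3u - 40 = 0.
Factor: (u + 5)(u - 8) = 0, so u = -5 or u = 8.
n^2 = -5 < 0 has no real solution.
n^2 = 8 gives n = +/-2*sqrt(2) ~= +/-2.8284.

n = -2.8284 or n = 2.8284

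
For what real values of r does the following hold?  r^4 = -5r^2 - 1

Let u = r^2. The equation becomes u^2 + 5u + 1 = 0.
By the quadratic formula, u = -5/2 + sqrt(21)/2 or u = -5/2 - sqrt(21)/2.
r^2 = -5/2 + sqrt(21)/2 < 0 has no real solution.
r^2 = -5/2 - sqrt(21)/2 < 0 has no real solution.

No real solutions.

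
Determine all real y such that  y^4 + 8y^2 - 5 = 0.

y = -0.7633 or y = 0.7633

Let u = y^2. The equation becomes u^2 + 8u - 5 = 0.
By the quadratic formula, u = -4 + sqrt(21) or u = -sqrt(21) - 4.
y^2 = -4 + sqrt(21) gives y = +/-sqrt(-4 + sqrt(21)) ~= +/-0.7633.
y^2 = -sqrt(21) - 4 < 0 has no real solution.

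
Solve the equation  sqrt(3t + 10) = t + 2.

Square both sides: 3t + 10 = (t + 2)^2.
Expand and rearrange: t^2 + t - 6 = 0.
Solving gives t = 2 or t = -3.
Check each candidate in the original equation:
  t = 2: sqrt(16) = 4, while t + 2 = 4 — valid.
  t = -3: sqrt(1) = 1, while t + 2 = -1 — extraneous.

t = 2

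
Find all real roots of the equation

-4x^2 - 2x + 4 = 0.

Discriminant: (-2)^2 - 4*(-4)*4 = 68.
Quadratic formula: x = (2 +/- sqrt(68)) / (-8).
So x = -sqrt(17)/4 - 1/4 ~= -1.2808 or x = -1/4 + sqrt(17)/4 ~= 0.7808.

x = -1.2808 or x = 0.7808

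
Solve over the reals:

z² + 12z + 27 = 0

Factor: (z + 9)(z + 3) = 0.
So z = -9 or z = -3.

z = -9 or z = -3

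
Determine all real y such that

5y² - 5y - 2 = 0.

y = -0.3062 or y = 1.3062

Discriminant: (-5)² − 4·5·(-2) = 65.
Quadratic formula: y = (5 ± √65) / 10.
So y = 1/2 + √(65)/10 ≈ 1.3062 or y = 1/2 - √(65)/10 ≈ -0.3062.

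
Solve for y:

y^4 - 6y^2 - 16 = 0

Let u = y^2. The equation becomes u^2 - 6u - 16 = 0.
Factor: (u + 2)(u - 8) = 0, so u = -2 or u = 8.
y^2 = -2 < 0 has no real solution.
y^2 = 8 gives y = +/-2*sqrt(2) ~= +/-2.8284.

y = -2.8284 or y = 2.8284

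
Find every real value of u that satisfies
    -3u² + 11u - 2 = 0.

u = 0.1919 or u = 3.4748

Discriminant: (11)² − 4·(-3)·(-2) = 97.
Quadratic formula: u = (-11 ± √97) / (-6).
So u = 11/6 - √(97)/6 ≈ 0.1919 or u = √(97)/6 + 11/6 ≈ 3.4748.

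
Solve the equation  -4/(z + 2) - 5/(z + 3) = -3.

Multiply both sides by (z + 2)(z + 3):
-4(z + 3) - 5(z + 2) = -3(z + 2)(z + 3).
Expand and collect terms: -3z^2 - 6z + 4 = 0.
By the quadratic formula, z = (6 +/- sqrt(84)) / -6, so z ~= -2.5275 or z ~= 0.5275.
Neither value makes a denominator zero (z != -2, z != -3), so both are valid.

z = -2.5275 or z = 0.5275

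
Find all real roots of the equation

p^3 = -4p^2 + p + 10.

p = -3.4495 or p = -2 or p = 1.4495

Rearrange: p^3 + 4p^2 - p - 10 = 0.
Possible rational roots are divisors of -10. Testing p = -2 gives 0, so (p + 2) is a factor.
Divide: p^3 + 4p^2 - p - 10 = (p + 2)(p^2 + 2p - 5).
Apply the quadratic formula to p^2 + 2p - 5 = 0: p = (-2 +/- sqrt(24))/2, i.e. p ~= 1.4495 or p ~= -3.4495.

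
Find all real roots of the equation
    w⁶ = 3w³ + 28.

w = -1.5874 or w = 1.9129

Let u = w³. The equation becomes u² - 3u - 28 = 0.
Factor: (u - 7)(u + 4) = 0, so u = 7 or u = -4.
w³ = 7 gives w = ∛(7) ≈ 1.9129.
w³ = -4 gives w = -∛(4) ≈ -1.5874.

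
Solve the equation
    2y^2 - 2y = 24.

Bring every term to one side: 2y^2 - 2y - 24 = 0.
Factor: 2(y - 4)(y + 3) = 0.
So y = 4 or y = -3.

y = -3 or y = 4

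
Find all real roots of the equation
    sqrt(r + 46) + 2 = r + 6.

Isolate the radical: sqrt(r + 46) = r + 4.
Square both sides: r + 46 = (r + 4)^2.
Expand and rearrange: r^2 + 7r - 30 = 0.
Solving gives r = 3 or r = -10.
Check each candidate in the original equation:
  r = 3: sqrt(49) = 7, while r + 4 = 7 — valid.
  r = -10: sqrt(36) = 6, while r + 4 = -6 — extraneous.

r = 3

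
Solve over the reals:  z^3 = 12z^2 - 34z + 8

z = 0.2583 or z = 4 or z = 7.7417

Rearrange: z^3 - 12z^2 + 34z - 8 = 0.
Possible rational roots are divisors of -8. Testing z = 4 gives 0, so (z - 4) is a factor.
Divide: z^3 - 12z^2 + 34z - 8 = (z - 4)(z^2 - 8z + 2).
Apply the quadratic formula to z^2 - 8z + 2 = 0: z = (8 +/- sqrt(56))/2, i.e. z ~= 7.7417 or z ~= 0.2583.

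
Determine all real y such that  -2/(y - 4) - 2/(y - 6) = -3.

Multiply both sides by (y - 4)(y - 6):
-2(y - 6) - 2(y - 4) = -3(y - 4)(y - 6).
Expand and collect terms: -3y^2 + 34y - 92 = 0.
By the quadratic formula, y = (-34 +/- sqrt(52)) / -6, so y ~= 4.4648 or y ~= 6.8685.
Neither value makes a denominator zero (y != 4, y != 6), so both are valid.

y = 4.4648 or y = 6.8685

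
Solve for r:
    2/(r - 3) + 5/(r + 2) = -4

r = -3.3567 or r = 2.6067

Multiply both sides by (r - 3)(r + 2):
2(r + 2) + 5(r - 3) = -4(r - 3)(r + 2).
Expand and collect terms: -4r² - 3r + 35 = 0.
By the quadratic formula, r = (3 ± √569) / -8, so r ≈ -3.3567 or r ≈ 2.6067.
Neither value makes a denominator zero (r ≠ 3, r ≠ -2), so both are valid.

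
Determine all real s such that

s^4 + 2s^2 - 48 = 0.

s = -2.4495 or s = 2.4495

Let u = s^2. The equation becomes u^2 + 2u - 48 = 0.
Factor: (u + 8)(u - 6) = 0, so u = -8 or u = 6.
s^2 = -8 < 0 has no real solution.
s^2 = 6 gives s = +/-sqrt(6) ~= +/-2.4495.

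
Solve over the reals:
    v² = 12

v = -3.4641 or v = 3.4641

Rearrange to standard form: v² - 12 = 0.
Discriminant: (0)² − 4·1·(-12) = 48.
Quadratic formula: v = (0 ± √48) / 2.
So v = 2·√(3) ≈ 3.4641 or v = -2·√(3) ≈ -3.4641.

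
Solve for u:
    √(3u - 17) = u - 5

Square both sides: 3u - 17 = (u - 5)².
Expand and rearrange: u² - 13u + 42 = 0.
Solving gives u = 7 or u = 6.
Check each candidate in the original equation:
  u = 7: √(4) = 2, while u - 5 = 2 — valid.
  u = 6: √(1) = 1, while u - 5 = 1 — valid.

u = 6 or u = 7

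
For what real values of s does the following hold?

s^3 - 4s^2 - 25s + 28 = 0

s = -4 or s = 1 or s = 7

Possible rational roots are divisors of 28. Testing s = -4 gives 0, so (s + 4) is a factor.
Divide: s^3 - 4s^2 - 25s + 28 = (s + 4)(s^2 - 8s + 7).
Factor the quadratic: s = 7 or s = 1.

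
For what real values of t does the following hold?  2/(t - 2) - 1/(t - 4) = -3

t = 1.4093 or t = 4.2573

Multiply both sides by (t - 2)(t - 4):
2(t - 4) - (t - 2) = -3(t - 2)(t - 4).
Expand and collect terms: -3t² + 17t - 18 = 0.
By the quadratic formula, t = (-17 ± √73) / -6, so t ≈ 1.4093 or t ≈ 4.2573.
Neither value makes a denominator zero (t ≠ 2, t ≠ 4), so both are valid.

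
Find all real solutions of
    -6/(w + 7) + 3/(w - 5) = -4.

Multiply both sides by (w + 7)(w - 5):
-6(w - 5) + 3(w + 7) = -4(w + 7)(w - 5).
Expand and collect terms: -4w² - 5w + 89 = 0.
By the quadratic formula, w = (5 ± √1449) / -8, so w ≈ -5.3832 or w ≈ 4.1332.
Neither value makes a denominator zero (w ≠ -7, w ≠ 5), so both are valid.

w = -5.3832 or w = 4.1332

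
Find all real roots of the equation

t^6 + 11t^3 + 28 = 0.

t = -1.9129 or t = -1.5874

Let u = t^3. The equation becomes u^2 + 11u + 28 = 0.
Factor: (u + 7)(u + 4) = 0, so u = -7 or u = -4.
t^3 = -7 gives t = -(7)^(1/3) ~= -1.9129.
t^3 = -4 gives t = -(4)^(1/3) ~= -1.5874.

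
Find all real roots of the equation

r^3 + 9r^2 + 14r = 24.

Rearrange: r^3 + 9r^2 + 14r - 24 = 0.
Possible rational roots are divisors of -24. Testing r = -4 gives 0, so (r + 4) is a factor.
Divide: r^3 + 9r^2 + 14r - 24 = (r + 4)(r^2 + 5r - 6).
Factor the quadratic: r = 1 or r = -6.

r = -6 or r = -4 or r = 1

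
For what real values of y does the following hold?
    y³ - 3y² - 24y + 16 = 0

Possible rational roots are divisors of 16. Testing y = -4 gives 0, so (y + 4) is a factor.
Divide: y³ - 3y² - 24y + 16 = (y + 4)(y² - 7y + 4).
Apply the quadratic formula to y² - 7y + 4 = 0: y = (7 ± √33)/2, i.e. y ≈ 6.3723 or y ≈ 0.6277.

y = -4 or y = 0.6277 or y = 6.3723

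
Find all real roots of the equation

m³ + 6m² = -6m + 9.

Rearrange: m³ + 6m² + 6m - 9 = 0.
Possible rational roots are divisors of -9. Testing m = -3 gives 0, so (m + 3) is a factor.
Divide: m³ + 6m² + 6m - 9 = (m + 3)(m² + 3m - 3).
Apply the quadratic formula to m² + 3m - 3 = 0: m = (-3 ± √21)/2, i.e. m ≈ 0.7913 or m ≈ -3.7913.

m = -3.7913 or m = -3 or m = 0.7913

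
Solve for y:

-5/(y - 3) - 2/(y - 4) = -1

Multiply both sides by (y - 3)(y - 4):
-5(y - 4) - 2(y - 3) = -(y - 3)(y - 4).
Expand and collect terms: -y² + 14y - 38 = 0.
By the quadratic formula, y = (-14 ± √44) / -2, so y ≈ 3.6834 or y ≈ 10.3166.
Neither value makes a denominator zero (y ≠ 3, y ≠ 4), so both are valid.

y = 3.6834 or y = 10.3166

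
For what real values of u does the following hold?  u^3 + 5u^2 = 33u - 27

u = -9 or u = 1 or u = 3

Rearrange: u^3 + 5u^2 - 33u + 27 = 0.
Possible rational roots are divisors of 27. Testing u = 3 gives 0, so (u - 3) is a factor.
Divide: u^3 + 5u^2 - 33u + 27 = (u - 3)(u^2 + 8u - 9).
Factor the quadratic: u = 1 or u = -9.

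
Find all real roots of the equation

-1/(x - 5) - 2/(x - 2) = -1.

x = 3.2679 or x = 6.7321

Multiply both sides by (x - 5)(x - 2):
-(x - 2) - 2(x - 5) = -(x - 5)(x - 2).
Expand and collect terms: -x² + 10x - 22 = 0.
By the quadratic formula, x = (-10 ± √12) / -2, so x ≈ 3.2679 or x ≈ 6.7321.
Neither value makes a denominator zero (x ≠ 5, x ≠ 2), so both are valid.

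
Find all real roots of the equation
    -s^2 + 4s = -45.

Bring every term to one side: -s^2 + 4s + 45 = 0.
Factor: -1(s - 9)(s + 5) = 0.
So s = 9 or s = -5.

s = -5 or s = 9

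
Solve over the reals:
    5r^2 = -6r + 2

r = -1.4718 or r = 0.2718

Rearrange to standard form: 5r^2 + 6r - 2 = 0.
Discriminant: (6)^2 - 4*5*(-2) = 76.
Quadratic formula: r = (-6 +/- sqrt(76)) / 10.
So r = -3/5 + sqrt(19)/5 ~= 0.2718 or r = -sqrt(19)/5 - 3/5 ~= -1.4718.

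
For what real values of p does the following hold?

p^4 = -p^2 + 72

Let u = p^2. The equation becomes u^2 + u - 72 = 0.
Factor: (u + 9)(u - 8) = 0, so u = -9 or u = 8.
p^2 = -9 < 0 has no real solution.
p^2 = 8 gives p = +/-2*sqrt(2) ~= +/-2.8284.

p = -2.8284 or p = 2.8284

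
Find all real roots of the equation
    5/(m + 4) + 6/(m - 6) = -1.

m = -11.5887 or m = 2.5887

Multiply both sides by (m + 4)(m - 6):
5(m - 6) + 6(m + 4) = -(m + 4)(m - 6).
Expand and collect terms: -m^2 - 9m + 30 = 0.
By the quadratic formula, m = (9 +/- sqrt(201)) / -2, so m ~= -11.5887 or m ~= 2.5887.
Neither value makes a denominator zero (m != -4, m != 6), so both are valid.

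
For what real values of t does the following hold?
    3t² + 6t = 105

t = -7 or t = 5

Bring every term to one side: 3t² + 6t - 105 = 0.
Factor: 3(t - 5)(t + 7) = 0.
So t = 5 or t = -7.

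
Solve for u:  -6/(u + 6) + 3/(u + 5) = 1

u = -9.6458 or u = -4.3542

Multiply both sides by (u + 6)(u + 5):
-6(u + 5) + 3(u + 6) = (u + 6)(u + 5).
Expand and collect terms: u² + 14u + 42 = 0.
By the quadratic formula, u = (-14 ± √28) / 2, so u ≈ -4.3542 or u ≈ -9.6458.
Neither value makes a denominator zero (u ≠ -6, u ≠ -5), so both are valid.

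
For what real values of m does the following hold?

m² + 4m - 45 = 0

Factor: (m + 9)(m - 5) = 0.
So m = -9 or m = 5.

m = -9 or m = 5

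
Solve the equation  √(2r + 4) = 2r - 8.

Square both sides: 2r + 4 = (2r - 8)².
Expand and rearrange: 4r² - 34r + 60 = 0.
Solving gives r = 6 or r = 2.5.
Check each candidate in the original equation:
  r = 6: √(16) = 4, while 2r - 8 = 4 — valid.
  r = 2.5: √(9) = 3, while 2r - 8 = -3 — extraneous.

r = 6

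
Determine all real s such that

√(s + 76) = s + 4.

s = 5

Square both sides: s + 76 = (s + 4)².
Expand and rearrange: s² + 7s - 60 = 0.
Solving gives s = 5 or s = -12.
Check each candidate in the original equation:
  s = 5: √(81) = 9, while s + 4 = 9 — valid.
  s = -12: √(64) = 8, while s + 4 = -8 — extraneous.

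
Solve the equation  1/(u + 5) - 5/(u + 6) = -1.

u = -4.618 or u = -2.382

Multiply both sides by (u + 5)(u + 6):
(u + 6) - 5(u + 5) = -(u + 5)(u + 6).
Expand and collect terms: -u^2 - 7u - 11 = 0.
By the quadratic formula, u = (7 +/- sqrt(5)) / -2, so u ~= -4.618 or u ~= -2.382.
Neither value makes a denominator zero (u != -5, u != -6), so both are valid.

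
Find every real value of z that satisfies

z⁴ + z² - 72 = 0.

Let u = z². The equation becomes u² + u - 72 = 0.
Factor: (u + 9)(u - 8) = 0, so u = -9 or u = 8.
z² = -9 < 0 has no real solution.
z² = 8 gives z = ±2·√(2) ≈ ±2.8284.

z = -2.8284 or z = 2.8284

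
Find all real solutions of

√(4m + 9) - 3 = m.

Isolate the radical: √(4m + 9) = m + 3.
Square both sides: 4m + 9 = (m + 3)².
Expand and rearrange: m² + 2m = 0.
Solving gives m = 0 or m = -2.
Check each candidate in the original equation:
  m = 0: √(9) = 3, while m + 3 = 3 — valid.
  m = -2: √(1) = 1, while m + 3 = 1 — valid.

m = -2 or m = 0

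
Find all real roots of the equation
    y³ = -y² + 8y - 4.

y = -3.5616 or y = 0.5616 or y = 2

Rearrange: y³ + y² - 8y + 4 = 0.
Possible rational roots are divisors of 4. Testing y = 2 gives 0, so (y - 2) is a factor.
Divide: y³ + y² - 8y + 4 = (y - 2)(y² + 3y - 2).
Apply the quadratic formula to y² + 3y - 2 = 0: y = (-3 ± √17)/2, i.e. y ≈ 0.5616 or y ≈ -3.5616.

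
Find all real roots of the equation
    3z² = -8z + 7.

z = -3.3609 or z = 0.6943

Rearrange to standard form: 3z² + 8z - 7 = 0.
Discriminant: (8)² − 4·3·(-7) = 148.
Quadratic formula: z = (-8 ± √148) / 6.
So z = -4/3 + √(37)/3 ≈ 0.6943 or z = -√(37)/3 - 4/3 ≈ -3.3609.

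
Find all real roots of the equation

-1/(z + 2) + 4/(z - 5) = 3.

z = -2.2817 or z = 6.2817

Multiply both sides by (z + 2)(z - 5):
-(z - 5) + 4(z + 2) = 3(z + 2)(z - 5).
Expand and collect terms: 3z^2 - 12z - 43 = 0.
By the quadratic formula, z = (12 +/- sqrt(660)) / 6, so z ~= 6.2817 or z ~= -2.2817.
Neither value makes a denominator zero (z != -2, z != 5), so both are valid.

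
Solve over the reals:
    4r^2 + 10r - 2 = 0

r = -2.6861 or r = 0.1861

Discriminant: (10)^2 - 4*4*(-2) = 132.
Quadratic formula: r = (-10 +/- sqrt(132)) / 8.
So r = -5/4 + sqrt(33)/4 ~= 0.1861 or r = -sqrt(33)/4 - 5/4 ~= -2.6861.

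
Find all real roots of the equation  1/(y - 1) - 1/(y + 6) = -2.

Multiply both sides by (y - 1)(y + 6):
(y + 6) - (y - 1) = -2(y - 1)(y + 6).
Expand and collect terms: -2y² - 10y + 5 = 0.
By the quadratic formula, y = (10 ± √140) / -4, so y ≈ -5.458 or y ≈ 0.458.
Neither value makes a denominator zero (y ≠ 1, y ≠ -6), so both are valid.

y = -5.458 or y = 0.458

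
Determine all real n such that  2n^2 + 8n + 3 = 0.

Discriminant: (8)^2 - 4*2*3 = 40.
Quadratic formula: n = (-8 +/- sqrt(40)) / 4.
So n = -2 + sqrt(10)/2 ~= -0.4189 or n = -2 - sqrt(10)/2 ~= -3.5811.

n = -3.5811 or n = -0.4189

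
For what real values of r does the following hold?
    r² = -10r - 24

r = -6 or r = -4

Bring every term to one side: r² + 10r + 24 = 0.
Factor: (r + 4)(r + 6) = 0.
So r = -4 or r = -6.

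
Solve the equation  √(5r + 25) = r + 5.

Square both sides: 5r + 25 = (r + 5)².
Expand and rearrange: r² + 5r = 0.
Solving gives r = 0 or r = -5.
Check each candidate in the original equation:
  r = 0: √(25) = 5, while r + 5 = 5 — valid.
  r = -5: √(0) = 0, while r + 5 = 0 — valid.

r = -5 or r = 0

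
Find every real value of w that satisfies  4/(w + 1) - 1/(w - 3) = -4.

Multiply both sides by (w + 1)(w - 3):
4(w - 3) - (w + 1) = -4(w + 1)(w - 3).
Expand and collect terms: -4w² + 5w + 25 = 0.
By the quadratic formula, w = (-5 ± √425) / -8, so w ≈ -1.9519 or w ≈ 3.2019.
Neither value makes a denominator zero (w ≠ -1, w ≠ 3), so both are valid.

w = -1.9519 or w = 3.2019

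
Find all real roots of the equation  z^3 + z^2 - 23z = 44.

Rearrange: z^3 + z^2 - 23z - 44 = 0.
Possible rational roots are divisors of -44. Testing z = -4 gives 0, so (z + 4) is a factor.
Divide: z^3 + z^2 - 23z - 44 = (z + 4)(z^2 - 3z - 11).
Apply the quadratic formula to z^2 - 3z - 11 = 0: z = (3 +/- sqrt(53))/2, i.e. z ~= 5.1401 or z ~= -2.1401.

z = -4 or z = -2.1401 or z = 5.1401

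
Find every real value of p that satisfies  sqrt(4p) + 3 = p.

Isolate the radical: sqrt(4p) = p - 3.
Square both sides: 4p = (p - 3)^2.
Expand and rearrange: p^2 - 10p + 9 = 0.
Solving gives p = 9 or p = 1.
Check each candidate in the original equation:
  p = 9: sqrt(36) = 6, while p - 3 = 6 — valid.
  p = 1: sqrt(4) = 2, while p - 3 = -2 — extraneous.

p = 9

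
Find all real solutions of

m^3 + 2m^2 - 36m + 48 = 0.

Possible rational roots are divisors of 48. Testing m = 4 gives 0, so (m - 4) is a factor.
Divide: m^3 + 2m^2 - 36m + 48 = (m - 4)(m^2 + 6m - 12).
Apply the quadratic formula to m^2 + 6m - 12 = 0: m = (-6 +/- sqrt(84))/2, i.e. m ~= 1.5826 or m ~= -7.5826.

m = -7.5826 or m = 1.5826 or m = 4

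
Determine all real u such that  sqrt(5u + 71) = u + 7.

Square both sides: 5u + 71 = (u + 7)^2.
Expand and rearrange: u^2 + 9u - 22 = 0.
Solving gives u = 2 or u = -11.
Check each candidate in the original equation:
  u = 2: sqrt(81) = 9, while u + 7 = 9 — valid.
  u = -11: sqrt(16) = 4, while u + 7 = -4 — extraneous.

u = 2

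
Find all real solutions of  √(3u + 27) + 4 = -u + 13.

Isolate the radical: √(3u + 27) = -u + 9.
Square both sides: 3u + 27 = (-u + 9)².
Expand and rearrange: u² - 21u + 54 = 0.
Solving gives u = 18 or u = 3.
Check each candidate in the original equation:
  u = 18: √(81) = 9, while -u + 9 = -9 — extraneous.
  u = 3: √(36) = 6, while -u + 9 = 6 — valid.

u = 3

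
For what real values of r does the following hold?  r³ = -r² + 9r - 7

r = -3.8284 or r = 1 or r = 1.8284

Rearrange: r³ + r² - 9r + 7 = 0.
Possible rational roots are divisors of 7. Testing r = 1 gives 0, so (r - 1) is a factor.
Divide: r³ + r² - 9r + 7 = (r - 1)(r² + 2r - 7).
Apply the quadratic formula to r² + 2r - 7 = 0: r = (-2 ± √32)/2, i.e. r ≈ 1.8284 or r ≈ -3.8284.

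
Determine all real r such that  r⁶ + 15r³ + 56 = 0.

r = -2 or r = -1.9129

Let u = r³. The equation becomes u² + 15u + 56 = 0.
Factor: (u + 7)(u + 8) = 0, so u = -7 or u = -8.
r³ = -7 gives r = -∛(7) ≈ -1.9129.
r³ = -8 gives r = -2.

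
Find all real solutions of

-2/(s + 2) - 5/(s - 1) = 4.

s = -2.75 or s = 0

Multiply both sides by (s + 2)(s - 1):
-2(s - 1) - 5(s + 2) = 4(s + 2)(s - 1).
Expand and collect terms: 4s² + 11s = 0.
Factor or apply the quadratic formula: s = 0 or s = -2.75.
Neither value makes a denominator zero (s ≠ -2, s ≠ 1), so both are valid.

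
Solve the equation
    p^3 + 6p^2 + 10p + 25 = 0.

Possible rational roots are divisors of 25. Testing p = -5 gives 0, so (p + 5) is a factor.
Divide: p^3 + 6p^2 + 10p + 25 = (p + 5)(p^2 + p + 5).
The quadratic p^2 + p + 5 has discriminant -19 < 0, so no further real roots.

p = -5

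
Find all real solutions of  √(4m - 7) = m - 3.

m = 8

Square both sides: 4m - 7 = (m - 3)².
Expand and rearrange: m² - 10m + 16 = 0.
Solving gives m = 8 or m = 2.
Check each candidate in the original equation:
  m = 8: √(25) = 5, while m - 3 = 5 — valid.
  m = 2: √(1) = 1, while m - 3 = -1 — extraneous.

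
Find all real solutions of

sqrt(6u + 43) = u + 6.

u = 1

Square both sides: 6u + 43 = (u + 6)^2.
Expand and rearrange: u^2 + 6u - 7 = 0.
Solving gives u = 1 or u = -7.
Check each candidate in the original equation:
  u = 1: sqrt(49) = 7, while u + 6 = 7 — valid.
  u = -7: sqrt(1) = 1, while u + 6 = -1 — extraneous.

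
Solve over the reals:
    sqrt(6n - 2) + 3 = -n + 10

Isolate the radical: sqrt(6n - 2) = -n + 7.
Square both sides: 6n - 2 = (-n + 7)^2.
Expand and rearrange: n^2 - 20n + 51 = 0.
Solving gives n = 17 or n = 3.
Check each candidate in the original equation:
  n = 17: sqrt(100) = 10, while -n + 7 = -10 — extraneous.
  n = 3: sqrt(16) = 4, while -n + 7 = 4 — valid.

n = 3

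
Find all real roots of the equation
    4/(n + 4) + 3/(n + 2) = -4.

Multiply both sides by (n + 4)(n + 2):
4(n + 2) + 3(n + 4) = -4(n + 4)(n + 2).
Expand and collect terms: -4n^2 - 31n - 52 = 0.
By the quadratic formula, n = (31 +/- sqrt(129)) / -8, so n ~= -5.2947 or n ~= -2.4553.
Neither value makes a denominator zero (n != -4, n != -2), so both are valid.

n = -5.2947 or n = -2.4553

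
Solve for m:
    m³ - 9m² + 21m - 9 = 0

m = 0.5505 or m = 3 or m = 5.4495

Possible rational roots are divisors of -9. Testing m = 3 gives 0, so (m - 3) is a factor.
Divide: m³ - 9m² + 21m - 9 = (m - 3)(m² - 6m + 3).
Apply the quadratic formula to m² - 6m + 3 = 0: m = (6 ± √24)/2, i.e. m ≈ 5.4495 or m ≈ 0.5505.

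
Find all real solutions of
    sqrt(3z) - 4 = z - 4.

Isolate the radical: sqrt(3z) = z.
Square both sides: 3z = (z)^2.
Expand and rearrange: z^2 - 3z = 0.
Solving gives z = 3 or z = 0.
Check each candidate in the original equation:
  z = 3: sqrt(9) = 3, while z = 3 — valid.
  z = 0: sqrt(0) = 0, while z = 0 — valid.

z = 0 or z = 3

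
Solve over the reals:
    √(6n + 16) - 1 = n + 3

Isolate the radical: √(6n + 16) = n + 4.
Square both sides: 6n + 16 = (n + 4)².
Expand and rearrange: n² + 2n = 0.
Solving gives n = 0 or n = -2.
Check each candidate in the original equation:
  n = 0: √(16) = 4, while n + 4 = 4 — valid.
  n = -2: √(4) = 2, while n + 4 = 2 — valid.

n = -2 or n = 0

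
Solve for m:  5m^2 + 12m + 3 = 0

m = -2.1165 or m = -0.2835

Discriminant: (12)^2 - 4*5*3 = 84.
Quadratic formula: m = (-12 +/- sqrt(84)) / 10.
So m = -6/5 + sqrt(21)/5 ~= -0.2835 or m = -6/5 - sqrt(21)/5 ~= -2.1165.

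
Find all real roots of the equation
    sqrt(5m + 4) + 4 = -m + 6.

m = 0

Isolate the radical: sqrt(5m + 4) = -m + 2.
Square both sides: 5m + 4 = (-m + 2)^2.
Expand and rearrange: m^2 - 9m = 0.
Solving gives m = 9 or m = 0.
Check each candidate in the original equation:
  m = 9: sqrt(49) = 7, while -m + 2 = -7 — extraneous.
  m = 0: sqrt(4) = 2, while -m + 2 = 2 — valid.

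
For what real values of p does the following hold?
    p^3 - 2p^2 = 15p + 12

p = -2.2749 or p = -1 or p = 5.2749

Rearrange: p^3 - 2p^2 - 15p - 12 = 0.
Possible rational roots are divisors of -12. Testing p = -1 gives 0, so (p + 1) is a factor.
Divide: p^3 - 2p^2 - 15p - 12 = (p + 1)(p^2 - 3p - 12).
Apply the quadratic formula to p^2 - 3p - 12 = 0: p = (3 +/- sqrt(57))/2, i.e. p ~= 5.2749 or p ~= -2.2749.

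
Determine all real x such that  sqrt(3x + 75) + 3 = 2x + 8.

Isolate the radical: sqrt(3x + 75) = 2x + 5.
Square both sides: 3x + 75 = (2x + 5)^2.
Expand and rearrange: 4x^2 + 17x - 50 = 0.
Solving gives x = 2 or x = -6.25.
Check each candidate in the original equation:
  x = 2: sqrt(81) = 9, while 2x + 5 = 9 — valid.
  x = -6.25: sqrt(56.25) = 7.5, while 2x + 5 = -7.5 — extraneous.

x = 2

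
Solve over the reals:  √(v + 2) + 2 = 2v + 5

Isolate the radical: √(v + 2) = 2v + 3.
Square both sides: v + 2 = (2v + 3)².
Expand and rearrange: 4v² + 11v + 7 = 0.
Solving gives v = -1 or v = -1.75.
Check each candidate in the original equation:
  v = -1: √(1) = 1, while 2v + 3 = 1 — valid.
  v = -1.75: √(0.25) = 0.5, while 2v + 3 = -0.5 — extraneous.

v = -1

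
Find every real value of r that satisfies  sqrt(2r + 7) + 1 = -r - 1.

Isolate the radical: sqrt(2r + 7) = -r - 2.
Square both sides: 2r + 7 = (-r - 2)^2.
Expand and rearrange: r^2 + 2r - 3 = 0.
Solving gives r = 1 or r = -3.
Check each candidate in the original equation:
  r = 1: sqrt(9) = 3, while -r - 2 = -3 — extraneous.
  r = -3: sqrt(1) = 1, while -r - 2 = 1 — valid.

r = -3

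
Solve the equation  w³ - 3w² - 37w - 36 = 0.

w = -4 or w = -1.1098 or w = 8.1098

Possible rational roots are divisors of -36. Testing w = -4 gives 0, so (w + 4) is a factor.
Divide: w³ - 3w² - 37w - 36 = (w + 4)(w² - 7w - 9).
Apply the quadratic formula to w² - 7w - 9 = 0: w = (7 ± √85)/2, i.e. w ≈ 8.1098 or w ≈ -1.1098.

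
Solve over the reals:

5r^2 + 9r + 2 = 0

r = -1.5403 or r = -0.2597

Discriminant: (9)^2 - 4*5*2 = 41.
Quadratic formula: r = (-9 +/- sqrt(41)) / 10.
So r = -9/10 + sqrt(41)/10 ~= -0.2597 or r = -9/10 - sqrt(41)/10 ~= -1.5403.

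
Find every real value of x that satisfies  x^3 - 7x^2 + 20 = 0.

x = -1.5311 or x = 2 or x = 6.5311

Possible rational roots are divisors of 20. Testing x = 2 gives 0, so (x - 2) is a factor.
Divide: x^3 - 7x^2 + 20 = (x - 2)(x^2 - 5x - 10).
Apply the quadratic formula to x^2 - 5x - 10 = 0: x = (5 +/- sqrt(65))/2, i.e. x ~= 6.5311 or x ~= -1.5311.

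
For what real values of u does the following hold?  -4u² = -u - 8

Rearrange to standard form: -4u² + u + 8 = 0.
Discriminant: (1)² − 4·(-4)·8 = 129.
Quadratic formula: u = (-1 ± √129) / (-8).
So u = 1/8 - √(129)/8 ≈ -1.2947 or u = 1/8 + √(129)/8 ≈ 1.5447.

u = -1.2947 or u = 1.5447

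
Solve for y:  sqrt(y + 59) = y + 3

Square both sides: y + 59 = (y + 3)^2.
Expand and rearrange: y^2 + 5y - 50 = 0.
Solving gives y = 5 or y = -10.
Check each candidate in the original equation:
  y = 5: sqrt(64) = 8, while y + 3 = 8 — valid.
  y = -10: sqrt(49) = 7, while y + 3 = -7 — extraneous.

y = 5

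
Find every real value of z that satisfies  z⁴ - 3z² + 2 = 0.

z = -1.4142 or z = -1 or z = 1 or z = 1.4142

Let u = z². The equation becomes u² - 3u + 2 = 0.
Factor: (u - 1)(u - 2) = 0, so u = 1 or u = 2.
z² = 1 gives z = ±1.
z² = 2 gives z = ±√(2) ≈ ±1.4142.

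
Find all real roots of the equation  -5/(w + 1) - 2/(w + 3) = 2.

w = -5.3508 or w = -2.1492

Multiply both sides by (w + 1)(w + 3):
-5(w + 3) - 2(w + 1) = 2(w + 1)(w + 3).
Expand and collect terms: 2w^2 + 15w + 23 = 0.
By the quadratic formula, w = (-15 +/- sqrt(41)) / 4, so w ~= -2.1492 or w ~= -5.3508.
Neither value makes a denominator zero (w != -1, w != -3), so both are valid.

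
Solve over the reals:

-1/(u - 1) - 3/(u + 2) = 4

Multiply both sides by (u - 1)(u + 2):
-(u + 2) - 3(u - 1) = 4(u - 1)(u + 2).
Expand and collect terms: 4u² + 8u - 9 = 0.
By the quadratic formula, u = (-8 ± √208) / 8, so u ≈ 0.8028 or u ≈ -2.8028.
Neither value makes a denominator zero (u ≠ 1, u ≠ -2), so both are valid.

u = -2.8028 or u = 0.8028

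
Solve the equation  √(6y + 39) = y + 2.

Square both sides: 6y + 39 = (y + 2)².
Expand and rearrange: y² - 2y - 35 = 0.
Solving gives y = 7 or y = -5.
Check each candidate in the original equation:
  y = 7: √(81) = 9, while y + 2 = 9 — valid.
  y = -5: √(9) = 3, while y + 2 = -3 — extraneous.

y = 7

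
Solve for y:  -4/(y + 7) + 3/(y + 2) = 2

Multiply both sides by (y + 7)(y + 2):
-4(y + 2) + 3(y + 7) = 2(y + 7)(y + 2).
Expand and collect terms: 2y² + 19y + 15 = 0.
By the quadratic formula, y = (-19 ± √241) / 4, so y ≈ -0.869 or y ≈ -8.631.
Neither value makes a denominator zero (y ≠ -7, y ≠ -2), so both are valid.

y = -8.631 or y = -0.869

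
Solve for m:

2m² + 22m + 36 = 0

m = -9 or m = -2

Factor: 2(m + 2)(m + 9) = 0.
So m = -2 or m = -9.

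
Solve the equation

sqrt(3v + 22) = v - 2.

v = 9

Square both sides: 3v + 22 = (v - 2)^2.
Expand and rearrange: v^2 - 7v - 18 = 0.
Solving gives v = 9 or v = -2.
Check each candidate in the original equation:
  v = 9: sqrt(49) = 7, while v - 2 = 7 — valid.
  v = -2: sqrt(16) = 4, while v - 2 = -4 — extraneous.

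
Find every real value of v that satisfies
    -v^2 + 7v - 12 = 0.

v = 3 or v = 4

Factor: -1(v - 3)(v - 4) = 0.
So v = 3 or v = 4.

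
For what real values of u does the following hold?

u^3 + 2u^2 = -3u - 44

u = -4

Rearrange: u^3 + 2u^2 + 3u + 44 = 0.
Possible rational roots are divisors of 44. Testing u = -4 gives 0, so (u + 4) is a factor.
Divide: u^3 + 2u^2 + 3u + 44 = (u + 4)(u^2 - 2u + 11).
The quadratic u^2 - 2u + 11 has discriminant -40 < 0, so no further real roots.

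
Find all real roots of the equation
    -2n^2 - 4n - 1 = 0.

n = -1.7071 or n = -0.2929

Discriminant: (-4)^2 - 4*(-2)*(-1) = 8.
Quadratic formula: n = (4 +/- sqrt(8)) / (-4).
So n = -1 - sqrt(2)/2 ~= -1.7071 or n = -1 + sqrt(2)/2 ~= -0.2929.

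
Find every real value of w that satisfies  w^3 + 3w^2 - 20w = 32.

w = -5.5616 or w = -1.4384 or w = 4

Rearrange: w^3 + 3w^2 - 20w - 32 = 0.
Possible rational roots are divisors of -32. Testing w = 4 gives 0, so (w - 4) is a factor.
Divide: w^3 + 3w^2 - 20w - 32 = (w - 4)(w^2 + 7w + 8).
Apply the quadratic formula to w^2 + 7w + 8 = 0: w = (-7 +/- sqrt(17))/2, i.e. w ~= -1.4384 or w ~= -5.5616.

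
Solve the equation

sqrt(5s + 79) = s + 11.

s = -3

Square both sides: 5s + 79 = (s + 11)^2.
Expand and rearrange: s^2 + 17s + 42 = 0.
Solving gives s = -3 or s = -14.
Check each candidate in the original equation:
  s = -3: sqrt(64) = 8, while s + 11 = 8 — valid.
  s = -14: sqrt(9) = 3, while s + 11 = -3 — extraneous.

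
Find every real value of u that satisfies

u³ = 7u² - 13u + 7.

u = 1 or u = 1.5858 or u = 4.4142

Rearrange: u³ - 7u² + 13u - 7 = 0.
Possible rational roots are divisors of -7. Testing u = 1 gives 0, so (u - 1) is a factor.
Divide: u³ - 7u² + 13u - 7 = (u - 1)(u² - 6u + 7).
Apply the quadratic formula to u² - 6u + 7 = 0: u = (6 ± √8)/2, i.e. u ≈ 4.4142 or u ≈ 1.5858.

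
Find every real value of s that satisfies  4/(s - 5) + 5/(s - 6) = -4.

s = 3.1958 or s = 5.5542

Multiply both sides by (s - 5)(s - 6):
4(s - 6) + 5(s - 5) = -4(s - 5)(s - 6).
Expand and collect terms: -4s² + 35s - 71 = 0.
By the quadratic formula, s = (-35 ± √89) / -8, so s ≈ 3.1958 or s ≈ 5.5542.
Neither value makes a denominator zero (s ≠ 5, s ≠ 6), so both are valid.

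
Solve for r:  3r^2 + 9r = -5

Rearrange to standard form: 3r^2 + 9r + 5 = 0.
Discriminant: (9)^2 - 4*3*5 = 21.
Quadratic formula: r = (-9 +/- sqrt(21)) / 6.
So r = -3/2 + sqrt(21)/6 ~= -0.7362 or r = -3/2 - sqrt(21)/6 ~= -2.2638.

r = -2.2638 or r = -0.7362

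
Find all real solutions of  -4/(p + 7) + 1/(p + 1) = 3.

p = -8.2749 or p = -0.7251

Multiply both sides by (p + 7)(p + 1):
-4(p + 1) + (p + 7) = 3(p + 7)(p + 1).
Expand and collect terms: 3p² + 27p + 18 = 0.
By the quadratic formula, p = (-27 ± √513) / 6, so p ≈ -0.7251 or p ≈ -8.2749.
Neither value makes a denominator zero (p ≠ -7, p ≠ -1), so both are valid.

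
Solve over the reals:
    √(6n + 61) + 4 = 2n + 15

Isolate the radical: √(6n + 61) = 2n + 11.
Square both sides: 6n + 61 = (2n + 11)².
Expand and rearrange: 4n² + 38n + 60 = 0.
Solving gives n = -2 or n = -7.5.
Check each candidate in the original equation:
  n = -2: √(49) = 7, while 2n + 11 = 7 — valid.
  n = -7.5: √(16) = 4, while 2n + 11 = -4 — extraneous.

n = -2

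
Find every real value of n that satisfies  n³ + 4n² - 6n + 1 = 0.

n = -5.1926 or n = 0.1926 or n = 1

Possible rational roots are divisors of 1. Testing n = 1 gives 0, so (n - 1) is a factor.
Divide: n³ + 4n² - 6n + 1 = (n - 1)(n² + 5n - 1).
Apply the quadratic formula to n² + 5n - 1 = 0: n = (-5 ± √29)/2, i.e. n ≈ 0.1926 or n ≈ -5.1926.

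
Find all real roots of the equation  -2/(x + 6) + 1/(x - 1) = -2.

Multiply both sides by (x + 6)(x - 1):
-2(x - 1) + (x + 6) = -2(x + 6)(x - 1).
Expand and collect terms: -2x^2 - 9x + 4 = 0.
By the quadratic formula, x = (9 +/- sqrt(113)) / -4, so x ~= -4.9075 or x ~= 0.4075.
Neither value makes a denominator zero (x != -6, x != 1), so both are valid.

x = -4.9075 or x = 0.4075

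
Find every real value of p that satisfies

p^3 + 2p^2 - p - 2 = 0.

Possible rational roots are divisors of -2. Testing p = -1 gives 0, so (p + 1) is a factor.
Divide: p^3 + 2p^2 - p - 2 = (p + 1)(p^2 + p - 2).
Factor the quadratic: p = 1 or p = -2.

p = -2 or p = -1 or p = 1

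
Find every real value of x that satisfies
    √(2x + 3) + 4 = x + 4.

Isolate the radical: √(2x + 3) = x.
Square both sides: 2x + 3 = (x)².
Expand and rearrange: x² - 2x - 3 = 0.
Solving gives x = 3 or x = -1.
Check each candidate in the original equation:
  x = 3: √(9) = 3, while x = 3 — valid.
  x = -1: √(1) = 1, while x = -1 — extraneous.

x = 3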